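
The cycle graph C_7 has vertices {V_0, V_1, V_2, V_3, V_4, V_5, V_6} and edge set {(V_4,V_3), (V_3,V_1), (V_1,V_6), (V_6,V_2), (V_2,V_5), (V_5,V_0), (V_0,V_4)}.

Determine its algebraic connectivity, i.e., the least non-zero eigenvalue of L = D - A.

The cycle graph C_n has Laplacian eigenvalues λ_k = 2 − 2cos(2πk/n), k = 0, 1, …, n−1. Here n = 7:
k=0: 2 − 2cos(0) = 0.0; k=1: 2 − 2cos(2π/7) = 0.753; k=2: 2 − 2cos(4π/7) = 2.445; k=3: 2 − 2cos(6π/7) = 3.8019; k=4: 2 − 2cos(8π/7) = 3.8019; k=5: 2 − 2cos(10π/7) = 2.445; k=6: 2 − 2cos(12π/7) = 0.753.
Laplacian eigenvalues: [0.0, 0.753, 0.753, 2.445, 2.445, 3.8019, 3.8019]. Algebraic connectivity (smallest non-zero eigenvalue) = 0.753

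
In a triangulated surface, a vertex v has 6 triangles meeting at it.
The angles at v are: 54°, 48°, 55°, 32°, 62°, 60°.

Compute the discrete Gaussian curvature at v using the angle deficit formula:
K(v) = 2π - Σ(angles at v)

Sum of angles = 311°. K = 360° - 311° = 49° = 49π/180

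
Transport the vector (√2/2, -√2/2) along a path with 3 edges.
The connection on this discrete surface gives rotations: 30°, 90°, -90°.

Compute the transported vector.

Total rotation: 30° + 90° + (-90°) = 30°. Final vector: (0.9659, -0.2588)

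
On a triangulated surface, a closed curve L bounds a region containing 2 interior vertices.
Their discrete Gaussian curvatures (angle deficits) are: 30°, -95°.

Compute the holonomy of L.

Holonomy = total enclosed curvature = 30° + (-95°) = -65°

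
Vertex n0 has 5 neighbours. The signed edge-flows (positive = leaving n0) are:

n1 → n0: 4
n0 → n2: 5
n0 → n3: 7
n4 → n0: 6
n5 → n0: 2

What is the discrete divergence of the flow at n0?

Divergence = sum of outgoing flows = (-4) + 5 + 7 + (-6) + (-2) = 0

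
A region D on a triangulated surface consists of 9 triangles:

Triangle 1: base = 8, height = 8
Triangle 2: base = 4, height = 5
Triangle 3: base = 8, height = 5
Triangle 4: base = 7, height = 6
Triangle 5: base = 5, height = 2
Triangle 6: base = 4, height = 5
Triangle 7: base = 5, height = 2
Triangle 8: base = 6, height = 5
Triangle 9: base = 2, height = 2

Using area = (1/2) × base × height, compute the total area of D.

(1/2)×8×8 + (1/2)×4×5 + (1/2)×8×5 + (1/2)×7×6 + (1/2)×5×2 + (1/2)×4×5 + (1/2)×5×2 + (1/2)×6×5 + (1/2)×2×2 = 120.0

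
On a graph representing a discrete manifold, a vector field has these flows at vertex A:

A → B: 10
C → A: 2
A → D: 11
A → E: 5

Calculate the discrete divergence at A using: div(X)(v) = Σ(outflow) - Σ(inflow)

Divergence = sum of outgoing flows = 10 + (-2) + 11 + 5 = 24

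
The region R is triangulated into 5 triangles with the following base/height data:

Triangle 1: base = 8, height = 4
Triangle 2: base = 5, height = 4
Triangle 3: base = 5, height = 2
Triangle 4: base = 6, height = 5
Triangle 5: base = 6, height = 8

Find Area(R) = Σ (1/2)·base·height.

(1/2)×8×4 + (1/2)×5×4 + (1/2)×5×2 + (1/2)×6×5 + (1/2)×6×8 = 70.0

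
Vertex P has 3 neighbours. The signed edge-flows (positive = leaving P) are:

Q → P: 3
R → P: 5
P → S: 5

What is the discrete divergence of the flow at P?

Divergence = sum of outgoing flows = (-3) + (-5) + 5 = -3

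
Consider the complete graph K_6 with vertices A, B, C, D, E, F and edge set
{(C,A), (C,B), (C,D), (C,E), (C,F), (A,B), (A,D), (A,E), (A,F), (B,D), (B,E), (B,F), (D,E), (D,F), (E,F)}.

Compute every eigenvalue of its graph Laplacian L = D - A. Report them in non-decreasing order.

For the complete graph K_n, L = nI − J (J = all-ones matrix). J has eigenvalues n (once, eigenvector 𝟙) and 0 (multiplicity n−1), so L has eigenvalues 0 (once) and n (multiplicity n−1). Here n = 6: eigenvalue 0 once and 6 with multiplicity 5.
Laplacian eigenvalues (increasing order): [0.0, 6.0, 6.0, 6.0, 6.0, 6.0]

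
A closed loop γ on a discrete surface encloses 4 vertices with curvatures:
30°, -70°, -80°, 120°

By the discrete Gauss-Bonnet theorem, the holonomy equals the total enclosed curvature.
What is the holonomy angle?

Holonomy = total enclosed curvature = 30° + (-70°) + (-80°) + 120° = 0°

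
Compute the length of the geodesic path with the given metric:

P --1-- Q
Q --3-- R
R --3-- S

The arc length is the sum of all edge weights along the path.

Arc length = 1 + 3 + 3 = 7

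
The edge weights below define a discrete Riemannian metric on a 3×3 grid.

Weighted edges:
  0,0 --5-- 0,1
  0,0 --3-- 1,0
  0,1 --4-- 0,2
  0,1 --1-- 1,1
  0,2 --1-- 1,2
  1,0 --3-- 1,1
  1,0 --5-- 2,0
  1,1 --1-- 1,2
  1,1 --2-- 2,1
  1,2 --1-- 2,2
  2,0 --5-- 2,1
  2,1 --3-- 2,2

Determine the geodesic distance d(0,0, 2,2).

Shortest path: 0,0 → 1,0 → 1,1 → 1,2 → 2,2, total weight = 8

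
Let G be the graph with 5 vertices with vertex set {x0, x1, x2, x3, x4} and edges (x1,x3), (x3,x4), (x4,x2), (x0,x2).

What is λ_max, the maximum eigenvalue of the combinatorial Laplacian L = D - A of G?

Degrees: deg(x0) = 1, deg(x1) = 1, deg(x2) = 2, deg(x3) = 2, deg(x4) = 2.
L = D − A with rows/columns ordered (x0, x1, x2, x3, x4):
  [ 1,  0, -1,  0,  0]
  [ 0,  1,  0, -1,  0]
  [-1,  0,  2,  0, -1]
  [ 0, -1,  0,  2, -1]
  [ 0,  0, -1, -1,  2]
Characteristic polynomial: det(λI − L) = λ(λ² − 3λ + 1)(λ² − 5λ + 5).
Roots: λ = 0; (λ² − 3λ + 1) = 0 ⇒ λ = (3 ± √5)/2 ≈ 0.382, 2.618; (λ² − 5λ + 5) = 0 ⇒ λ = (5 ± √5)/2 ≈ 1.382, 3.618.
(Check: the roots sum (with multiplicity) to 8, matching trace L = Σdeg = 2·4 = 8.)
Laplacian eigenvalues: [0.0, 0.382, 1.382, 2.618, 3.618]. Largest eigenvalue (spectral radius) = 3.618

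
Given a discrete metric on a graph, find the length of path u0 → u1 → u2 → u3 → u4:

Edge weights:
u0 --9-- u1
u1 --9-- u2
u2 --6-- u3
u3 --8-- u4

Arc length = 9 + 9 + 6 + 8 = 32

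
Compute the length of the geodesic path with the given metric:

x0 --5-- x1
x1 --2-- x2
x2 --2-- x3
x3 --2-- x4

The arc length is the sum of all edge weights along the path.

Arc length = 5 + 2 + 2 + 2 = 11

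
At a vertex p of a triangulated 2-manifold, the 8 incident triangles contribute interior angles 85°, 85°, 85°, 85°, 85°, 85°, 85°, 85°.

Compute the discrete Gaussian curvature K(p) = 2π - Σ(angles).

Sum of angles = 680°. K = 360° - 680° = -320° = -16π/9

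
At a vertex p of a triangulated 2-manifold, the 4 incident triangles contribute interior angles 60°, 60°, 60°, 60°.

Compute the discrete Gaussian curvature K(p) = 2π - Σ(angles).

Sum of angles = 240°. K = 360° - 240° = 120°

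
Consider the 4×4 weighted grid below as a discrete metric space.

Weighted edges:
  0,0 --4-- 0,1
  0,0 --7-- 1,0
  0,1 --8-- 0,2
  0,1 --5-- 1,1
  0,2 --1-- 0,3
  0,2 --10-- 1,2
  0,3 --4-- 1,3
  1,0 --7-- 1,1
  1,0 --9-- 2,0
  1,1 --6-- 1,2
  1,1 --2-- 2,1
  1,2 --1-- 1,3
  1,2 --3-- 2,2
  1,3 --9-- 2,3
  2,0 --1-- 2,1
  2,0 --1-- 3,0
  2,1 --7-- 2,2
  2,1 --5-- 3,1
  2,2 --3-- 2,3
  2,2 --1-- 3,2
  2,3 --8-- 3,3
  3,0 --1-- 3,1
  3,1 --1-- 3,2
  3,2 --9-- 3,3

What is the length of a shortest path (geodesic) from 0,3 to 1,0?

Shortest path: 0,3 → 1,3 → 1,2 → 1,1 → 1,0, total weight = 18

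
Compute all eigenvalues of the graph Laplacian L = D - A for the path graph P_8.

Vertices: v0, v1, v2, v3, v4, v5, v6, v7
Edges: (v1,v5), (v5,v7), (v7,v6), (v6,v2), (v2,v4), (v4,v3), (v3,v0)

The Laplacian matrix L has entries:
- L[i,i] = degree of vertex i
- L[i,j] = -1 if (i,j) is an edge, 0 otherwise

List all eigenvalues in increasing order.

The path graph P_n has Laplacian eigenvalues λ_k = 2 − 2cos(kπ/n), k = 0, 1, …, n−1. Here n = 8:
k=0: 2 − 2cos(0) = 0.0; k=1: 2 − 2cos(π/8) = 0.1522; k=2: 2 − 2cos(π/4) = 0.5858; k=3: 2 − 2cos(3π/8) = 1.2346; k=4: 2 − 2cos(π/2) = 2.0; k=5: 2 − 2cos(5π/8) = 2.7654; k=6: 2 − 2cos(3π/4) = 3.4142; k=7: 2 − 2cos(7π/8) = 3.8478.
Laplacian eigenvalues (increasing order): [0.0, 0.1522, 0.5858, 1.2346, 2.0, 2.7654, 3.4142, 3.8478]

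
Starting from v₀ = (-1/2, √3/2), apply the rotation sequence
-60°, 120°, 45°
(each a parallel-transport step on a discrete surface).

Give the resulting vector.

Total rotation: (-60°) + 120° + 45° = 105°. Final vector: (-0.7071, -0.7071)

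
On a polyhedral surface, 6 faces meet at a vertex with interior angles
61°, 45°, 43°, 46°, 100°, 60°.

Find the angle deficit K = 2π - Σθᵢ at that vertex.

Sum of angles = 355°. K = 360° - 355° = 5° = π/36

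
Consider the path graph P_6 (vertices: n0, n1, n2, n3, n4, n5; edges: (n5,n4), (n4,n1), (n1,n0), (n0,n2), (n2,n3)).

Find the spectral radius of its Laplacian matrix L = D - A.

The path graph P_n has Laplacian eigenvalues λ_k = 2 − 2cos(kπ/n), k = 0, 1, …, n−1. Here n = 6:
k=0: 2 − 2cos(0) = 0.0; k=1: 2 − 2cos(π/6) = 0.2679; k=2: 2 − 2cos(π/3) = 1.0; k=3: 2 − 2cos(π/2) = 2.0; k=4: 2 − 2cos(2π/3) = 3.0; k=5: 2 − 2cos(5π/6) = 3.7321.
Laplacian eigenvalues: [0.0, 0.2679, 1.0, 2.0, 3.0, 3.7321]. Largest eigenvalue (spectral radius) = 3.7321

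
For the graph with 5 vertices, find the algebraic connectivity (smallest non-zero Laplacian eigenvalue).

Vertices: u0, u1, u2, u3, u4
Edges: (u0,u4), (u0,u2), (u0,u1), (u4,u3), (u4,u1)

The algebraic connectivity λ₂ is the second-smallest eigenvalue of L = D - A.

Degrees: deg(u0) = 3, deg(u1) = 2, deg(u2) = 1, deg(u3) = 1, deg(u4) = 3.
L = D − A with rows/columns ordered (u0, u1, u2, u3, u4):
  [ 3, -1, -1,  0, -1]
  [-1,  2,  0,  0, -1]
  [-1,  0,  1,  0,  0]
  [ 0,  0,  0,  1, -1]
  [-1, -1,  0, -1,  3]
Characteristic polynomial: det(λI − L) = λ(λ² − 5λ + 3)(λ² − 5λ + 5).
Roots: λ = 0; (λ² − 5λ + 3) = 0 ⇒ λ = (5 ± √13)/2 ≈ 0.6972, 4.3028; (λ² − 5λ + 5) = 0 ⇒ λ = (5 ± √5)/2 ≈ 1.382, 3.618.
(Check: the roots sum (with multiplicity) to 10, matching trace L = Σdeg = 2·5 = 10.)
Laplacian eigenvalues: [0.0, 0.6972, 1.382, 3.618, 4.3028]. Algebraic connectivity (smallest non-zero eigenvalue) = 0.6972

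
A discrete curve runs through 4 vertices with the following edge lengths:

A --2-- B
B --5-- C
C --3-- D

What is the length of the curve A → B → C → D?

Arc length = 2 + 5 + 3 = 10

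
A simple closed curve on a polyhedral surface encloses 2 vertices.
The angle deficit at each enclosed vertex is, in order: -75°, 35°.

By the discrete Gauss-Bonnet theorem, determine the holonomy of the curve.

Holonomy = total enclosed curvature = (-75°) + 35° = -40°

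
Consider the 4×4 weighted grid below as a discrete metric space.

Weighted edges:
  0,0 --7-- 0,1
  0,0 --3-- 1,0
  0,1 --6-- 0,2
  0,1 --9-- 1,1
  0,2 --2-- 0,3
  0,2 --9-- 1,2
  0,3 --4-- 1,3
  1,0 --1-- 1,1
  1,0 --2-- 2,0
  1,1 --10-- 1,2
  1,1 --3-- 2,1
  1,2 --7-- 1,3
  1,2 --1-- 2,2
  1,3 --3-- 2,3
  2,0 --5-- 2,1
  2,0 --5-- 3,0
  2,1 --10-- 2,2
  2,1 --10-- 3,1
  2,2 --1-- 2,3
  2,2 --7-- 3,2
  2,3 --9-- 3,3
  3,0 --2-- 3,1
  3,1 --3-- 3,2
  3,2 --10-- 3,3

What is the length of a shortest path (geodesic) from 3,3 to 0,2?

Shortest path: 3,3 → 2,3 → 1,3 → 0,3 → 0,2, total weight = 18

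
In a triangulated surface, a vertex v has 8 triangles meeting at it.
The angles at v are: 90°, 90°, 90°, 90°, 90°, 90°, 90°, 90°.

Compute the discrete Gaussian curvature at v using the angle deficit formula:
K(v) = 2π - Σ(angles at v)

Sum of angles = 720°. K = 360° - 720° = -360° = -2π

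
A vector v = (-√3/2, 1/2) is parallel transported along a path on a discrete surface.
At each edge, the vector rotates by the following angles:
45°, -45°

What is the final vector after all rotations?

Total rotation: 45° + (-45°) = 0°. Final vector: (-0.8660, 0.5000)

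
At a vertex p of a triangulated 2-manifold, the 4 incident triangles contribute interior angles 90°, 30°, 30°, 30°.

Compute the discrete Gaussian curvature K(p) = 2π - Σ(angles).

Sum of angles = 180°. K = 360° - 180° = 180°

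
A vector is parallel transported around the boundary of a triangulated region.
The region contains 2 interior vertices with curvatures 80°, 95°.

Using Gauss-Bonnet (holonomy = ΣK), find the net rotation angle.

Holonomy = total enclosed curvature = 80° + 95° = 175°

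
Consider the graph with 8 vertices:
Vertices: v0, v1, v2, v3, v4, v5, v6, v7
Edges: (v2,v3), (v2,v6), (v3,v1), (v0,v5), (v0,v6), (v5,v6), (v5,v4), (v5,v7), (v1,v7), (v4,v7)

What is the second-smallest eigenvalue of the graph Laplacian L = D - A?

Degrees: deg(v0) = 2, deg(v1) = 2, deg(v2) = 2, deg(v3) = 2, deg(v4) = 2, deg(v5) = 4, deg(v6) = 3, deg(v7) = 3.
L = D − A with rows/columns ordered (v0, v1, v2, v3, v4, v5, v6, v7):
  [ 2,  0,  0,  0,  0, -1, -1,  0]
  [ 0,  2,  0, -1,  0,  0,  0, -1]
  [ 0,  0,  2, -1,  0,  0, -1,  0]
  [ 0, -1, -1,  2,  0,  0,  0,  0]
  [ 0,  0,  0,  0,  2, -1,  0, -1]
  [-1,  0,  0,  0, -1,  4, -1, -1]
  [-1,  0, -1,  0,  0, -1,  3,  0]
  [ 0, -1,  0,  0, -1, -1,  0,  3]
Characteristic polynomial: det(λI − L) = λ(λ² − 6λ + 4)(λ − 1)(λ − 2)(λ − 3)(λ − 4)².
Roots: λ = 0; (λ² − 6λ + 4) = 0 ⇒ λ = 3 ± √5 ≈ 0.7639, 5.2361; (λ − 1) = 0 ⇒ λ = 1; (λ − 2) = 0 ⇒ λ = 2; (λ − 3) = 0 ⇒ λ = 3; (λ − 4) = 0 ⇒ λ = 4 (multiplicity 2).
(Check: the roots sum (with multiplicity) to 20, matching trace L = Σdeg = 2·10 = 20.)
Laplacian eigenvalues: [0.0, 0.7639, 1.0, 2.0, 3.0, 4.0, 4.0, 5.2361]. Algebraic connectivity (smallest non-zero eigenvalue) = 0.7639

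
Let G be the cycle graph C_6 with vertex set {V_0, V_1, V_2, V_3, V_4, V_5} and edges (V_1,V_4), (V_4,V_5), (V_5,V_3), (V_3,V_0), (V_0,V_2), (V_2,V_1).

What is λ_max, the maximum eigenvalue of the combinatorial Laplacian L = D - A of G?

The cycle graph C_n has Laplacian eigenvalues λ_k = 2 − 2cos(2πk/n), k = 0, 1, …, n−1. Here n = 6:
k=0: 2 − 2cos(0) = 0.0; k=1: 2 − 2cos(π/3) = 1.0; k=2: 2 − 2cos(2π/3) = 3.0; k=3: 2 − 2cos(π) = 4.0; k=4: 2 − 2cos(4π/3) = 3.0; k=5: 2 − 2cos(5π/3) = 1.0.
Laplacian eigenvalues: [0.0, 1.0, 1.0, 3.0, 3.0, 4.0]. Largest eigenvalue (spectral radius) = 4.0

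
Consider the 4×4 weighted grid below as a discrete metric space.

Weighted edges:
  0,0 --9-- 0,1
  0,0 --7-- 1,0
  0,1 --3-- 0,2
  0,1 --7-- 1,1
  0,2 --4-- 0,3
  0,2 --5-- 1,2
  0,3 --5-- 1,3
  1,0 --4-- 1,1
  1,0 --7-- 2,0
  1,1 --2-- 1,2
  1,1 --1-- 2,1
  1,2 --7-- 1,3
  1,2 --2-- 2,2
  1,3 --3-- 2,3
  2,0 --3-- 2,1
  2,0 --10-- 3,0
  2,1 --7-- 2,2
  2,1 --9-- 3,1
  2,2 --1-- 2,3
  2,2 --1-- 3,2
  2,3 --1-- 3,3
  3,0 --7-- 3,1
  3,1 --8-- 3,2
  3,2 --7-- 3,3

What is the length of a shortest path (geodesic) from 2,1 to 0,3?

Shortest path: 2,1 → 1,1 → 1,2 → 0,2 → 0,3, total weight = 12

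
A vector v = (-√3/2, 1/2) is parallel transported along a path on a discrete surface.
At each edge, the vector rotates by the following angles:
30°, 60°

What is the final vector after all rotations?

Total rotation: 30° + 60° = 90°. Final vector: (-0.5000, -0.8660)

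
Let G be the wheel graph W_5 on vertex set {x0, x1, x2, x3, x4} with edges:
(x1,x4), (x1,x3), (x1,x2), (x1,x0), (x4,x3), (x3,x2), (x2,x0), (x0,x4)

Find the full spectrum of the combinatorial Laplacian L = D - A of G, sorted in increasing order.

The wheel W_5 is the join K_1 ∨ C_4 (a hub joined to every vertex of a cycle of length 4). For a join G ∨ H (G on p vertices, H on q vertices) the Laplacian spectrum is 0, p+q, the eigenvalues of L(G) other than one 0 each shifted by +q, and the eigenvalues of L(H) other than one 0 each shifted by +p. With G = K_1 (p = 1, nothing left after dropping its 0) and H = C_4 (q = 4, eigenvalues 2 − 2cos(2πk/4), k = 0, …, 3; drop k = 0), the spectrum of W_5 is 0, 5, and 1 + (2 − 2cos(2πk/4)) = 3 − 2cos(2πk/4) for k = 1, …, 3:
k=1: 3 − 2cos(π/2) = 3.0; k=2: 3 − 2cos(π) = 5.0; k=3: 3 − 2cos(3π/2) = 3.0.
Laplacian eigenvalues (increasing order): [0.0, 3.0, 3.0, 5.0, 5.0]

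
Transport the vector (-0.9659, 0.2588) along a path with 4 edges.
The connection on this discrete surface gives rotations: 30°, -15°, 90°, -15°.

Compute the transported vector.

Total rotation: 30° + (-15°) + 90° + (-15°) = 90°. Final vector: (-0.2588, -0.9659)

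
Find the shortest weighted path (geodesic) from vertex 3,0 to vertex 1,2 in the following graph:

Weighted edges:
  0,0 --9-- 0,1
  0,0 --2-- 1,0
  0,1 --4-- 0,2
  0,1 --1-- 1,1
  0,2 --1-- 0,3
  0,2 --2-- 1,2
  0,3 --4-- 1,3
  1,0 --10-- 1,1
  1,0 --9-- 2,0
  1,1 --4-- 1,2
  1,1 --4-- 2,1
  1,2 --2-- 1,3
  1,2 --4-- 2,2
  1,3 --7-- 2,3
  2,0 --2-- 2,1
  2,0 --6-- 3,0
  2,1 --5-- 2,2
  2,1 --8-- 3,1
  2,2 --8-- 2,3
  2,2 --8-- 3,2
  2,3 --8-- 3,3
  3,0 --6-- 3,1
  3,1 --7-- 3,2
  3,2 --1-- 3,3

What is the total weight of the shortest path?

Shortest path: 3,0 → 2,0 → 2,1 → 1,1 → 1,2, total weight = 16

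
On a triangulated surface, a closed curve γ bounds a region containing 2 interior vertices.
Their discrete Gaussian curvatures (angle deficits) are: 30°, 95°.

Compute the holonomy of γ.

Holonomy = total enclosed curvature = 30° + 95° = 125°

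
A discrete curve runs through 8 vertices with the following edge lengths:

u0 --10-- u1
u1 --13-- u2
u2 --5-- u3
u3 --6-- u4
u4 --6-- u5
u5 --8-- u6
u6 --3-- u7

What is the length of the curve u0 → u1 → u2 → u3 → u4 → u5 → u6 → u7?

Arc length = 10 + 13 + 5 + 6 + 6 + 8 + 3 = 51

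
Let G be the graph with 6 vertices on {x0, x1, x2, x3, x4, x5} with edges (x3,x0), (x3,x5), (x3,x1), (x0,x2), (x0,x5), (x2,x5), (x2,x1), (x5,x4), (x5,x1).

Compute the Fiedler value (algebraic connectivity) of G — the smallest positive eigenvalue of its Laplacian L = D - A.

Degrees: deg(x0) = 3, deg(x1) = 3, deg(x2) = 3, deg(x3) = 3, deg(x4) = 1, deg(x5) = 5.
L = D − A with rows/columns ordered (x0, x1, x2, x3, x4, x5):
  [ 3,  0, -1, -1,  0, -1]
  [ 0,  3, -1, -1,  0, -1]
  [-1, -1,  3,  0,  0, -1]
  [-1, -1,  0,  3,  0, -1]
  [ 0,  0,  0,  0,  1, -1]
  [-1, -1, -1, -1, -1,  5]
Characteristic polynomial: det(λI − L) = λ(λ − 1)(λ − 3)²(λ − 5)(λ − 6).
Roots: λ = 0; (λ − 1) = 0 ⇒ λ = 1; (λ − 3) = 0 ⇒ λ = 3 (multiplicity 2); (λ − 5) = 0 ⇒ λ = 5; (λ − 6) = 0 ⇒ λ = 6.
(Check: the roots sum (with multiplicity) to 18, matching trace L = Σdeg = 2·9 = 18.)
Laplacian eigenvalues: [0.0, 1.0, 3.0, 3.0, 5.0, 6.0]. Algebraic connectivity (smallest non-zero eigenvalue) = 1.0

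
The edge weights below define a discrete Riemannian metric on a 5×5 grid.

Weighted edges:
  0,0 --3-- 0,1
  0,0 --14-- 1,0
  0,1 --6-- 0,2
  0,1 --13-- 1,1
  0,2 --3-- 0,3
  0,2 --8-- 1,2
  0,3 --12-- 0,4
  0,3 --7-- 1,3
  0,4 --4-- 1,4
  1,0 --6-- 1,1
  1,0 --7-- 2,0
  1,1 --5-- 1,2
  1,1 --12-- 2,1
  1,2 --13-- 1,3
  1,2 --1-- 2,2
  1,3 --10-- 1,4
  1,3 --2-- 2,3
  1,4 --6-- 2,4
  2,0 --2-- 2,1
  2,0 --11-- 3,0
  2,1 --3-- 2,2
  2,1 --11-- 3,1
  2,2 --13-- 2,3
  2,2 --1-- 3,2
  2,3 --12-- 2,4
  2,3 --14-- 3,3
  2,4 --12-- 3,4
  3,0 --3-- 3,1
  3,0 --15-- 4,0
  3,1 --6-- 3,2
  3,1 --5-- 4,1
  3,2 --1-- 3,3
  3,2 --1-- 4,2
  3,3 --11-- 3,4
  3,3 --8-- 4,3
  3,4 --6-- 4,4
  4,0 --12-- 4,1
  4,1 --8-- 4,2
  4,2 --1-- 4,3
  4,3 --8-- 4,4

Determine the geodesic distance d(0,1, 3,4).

Shortest path: 0,1 → 0,2 → 1,2 → 2,2 → 3,2 → 3,3 → 3,4, total weight = 28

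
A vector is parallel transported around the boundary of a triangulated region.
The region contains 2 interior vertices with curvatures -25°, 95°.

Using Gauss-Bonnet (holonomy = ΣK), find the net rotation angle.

Holonomy = total enclosed curvature = (-25°) + 95° = 70°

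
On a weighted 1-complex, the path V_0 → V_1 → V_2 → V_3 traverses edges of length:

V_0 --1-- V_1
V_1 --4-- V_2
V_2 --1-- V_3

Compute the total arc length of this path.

Arc length = 1 + 4 + 1 = 6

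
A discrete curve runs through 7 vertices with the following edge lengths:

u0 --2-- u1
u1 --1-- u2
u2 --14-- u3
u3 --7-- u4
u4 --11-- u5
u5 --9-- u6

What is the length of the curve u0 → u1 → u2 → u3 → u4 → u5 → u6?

Arc length = 2 + 1 + 14 + 7 + 11 + 9 = 44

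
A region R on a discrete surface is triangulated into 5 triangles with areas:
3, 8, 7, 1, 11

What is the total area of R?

3 + 8 + 7 + 1 + 11 = 30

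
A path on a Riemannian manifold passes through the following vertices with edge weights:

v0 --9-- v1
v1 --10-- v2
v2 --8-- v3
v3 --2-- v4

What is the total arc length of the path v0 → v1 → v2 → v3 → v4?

Arc length = 9 + 10 + 8 + 2 = 29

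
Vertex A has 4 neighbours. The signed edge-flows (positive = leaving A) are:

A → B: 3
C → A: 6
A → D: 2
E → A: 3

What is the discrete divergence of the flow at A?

Divergence = sum of outgoing flows = 3 + (-6) + 2 + (-3) = -4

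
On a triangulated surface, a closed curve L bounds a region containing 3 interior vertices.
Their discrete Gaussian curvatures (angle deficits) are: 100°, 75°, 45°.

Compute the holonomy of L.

Holonomy = total enclosed curvature = 100° + 75° + 45° = 220°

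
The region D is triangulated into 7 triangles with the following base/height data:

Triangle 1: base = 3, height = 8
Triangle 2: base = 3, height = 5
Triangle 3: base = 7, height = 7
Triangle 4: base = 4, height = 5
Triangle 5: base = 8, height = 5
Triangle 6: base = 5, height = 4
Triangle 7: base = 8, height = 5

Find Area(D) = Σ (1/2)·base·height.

(1/2)×3×8 + (1/2)×3×5 + (1/2)×7×7 + (1/2)×4×5 + (1/2)×8×5 + (1/2)×5×4 + (1/2)×8×5 = 104.0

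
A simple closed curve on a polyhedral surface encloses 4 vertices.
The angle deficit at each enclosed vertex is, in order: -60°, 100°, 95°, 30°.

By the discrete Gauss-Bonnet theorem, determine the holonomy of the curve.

Holonomy = total enclosed curvature = (-60°) + 100° + 95° + 30° = 165°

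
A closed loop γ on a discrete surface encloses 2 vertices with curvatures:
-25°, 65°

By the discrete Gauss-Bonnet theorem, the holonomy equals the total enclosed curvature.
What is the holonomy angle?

Holonomy = total enclosed curvature = (-25°) + 65° = 40°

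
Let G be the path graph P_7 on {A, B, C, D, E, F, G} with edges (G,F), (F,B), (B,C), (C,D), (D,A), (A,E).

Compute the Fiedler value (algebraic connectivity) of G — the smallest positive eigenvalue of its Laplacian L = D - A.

The path graph P_n has Laplacian eigenvalues λ_k = 2 − 2cos(kπ/n), k = 0, 1, …, n−1. Here n = 7:
k=0: 2 − 2cos(0) = 0.0; k=1: 2 − 2cos(π/7) = 0.1981; k=2: 2 − 2cos(2π/7) = 0.753; k=3: 2 − 2cos(3π/7) = 1.555; k=4: 2 − 2cos(4π/7) = 2.445; k=5: 2 − 2cos(5π/7) = 3.247; k=6: 2 − 2cos(6π/7) = 3.8019.
Laplacian eigenvalues: [0.0, 0.1981, 0.753, 1.555, 2.445, 3.247, 3.8019]. Algebraic connectivity (smallest non-zero eigenvalue) = 0.1981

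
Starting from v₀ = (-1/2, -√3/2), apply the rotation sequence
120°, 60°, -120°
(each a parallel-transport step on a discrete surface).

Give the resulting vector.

Total rotation: 120° + 60° + (-120°) = 60°. Final vector: (0.5000, -0.8660)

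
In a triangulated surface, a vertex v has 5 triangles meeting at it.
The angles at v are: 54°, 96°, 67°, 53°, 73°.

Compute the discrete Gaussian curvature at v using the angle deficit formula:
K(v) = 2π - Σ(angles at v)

Sum of angles = 343°. K = 360° - 343° = 17° = 17π/180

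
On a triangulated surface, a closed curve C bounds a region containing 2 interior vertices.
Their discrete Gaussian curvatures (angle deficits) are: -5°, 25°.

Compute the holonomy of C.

Holonomy = total enclosed curvature = (-5°) + 25° = 20°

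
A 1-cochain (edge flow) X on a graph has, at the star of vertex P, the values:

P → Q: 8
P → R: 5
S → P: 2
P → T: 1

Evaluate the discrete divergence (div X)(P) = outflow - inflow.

Divergence = sum of outgoing flows = 8 + 5 + (-2) + 1 = 12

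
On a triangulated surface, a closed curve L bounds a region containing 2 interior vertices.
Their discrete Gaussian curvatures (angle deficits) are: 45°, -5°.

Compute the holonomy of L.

Holonomy = total enclosed curvature = 45° + (-5°) = 40°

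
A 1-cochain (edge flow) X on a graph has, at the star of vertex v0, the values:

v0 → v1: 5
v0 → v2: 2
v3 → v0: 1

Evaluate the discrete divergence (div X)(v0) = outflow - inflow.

Divergence = sum of outgoing flows = 5 + 2 + (-1) = 6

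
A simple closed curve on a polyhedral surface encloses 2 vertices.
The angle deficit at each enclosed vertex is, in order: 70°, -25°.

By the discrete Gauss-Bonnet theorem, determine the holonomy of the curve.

Holonomy = total enclosed curvature = 70° + (-25°) = 45°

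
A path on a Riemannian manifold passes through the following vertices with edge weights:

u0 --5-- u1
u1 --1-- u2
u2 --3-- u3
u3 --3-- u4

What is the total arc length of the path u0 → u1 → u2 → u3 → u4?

Arc length = 5 + 1 + 3 + 3 = 12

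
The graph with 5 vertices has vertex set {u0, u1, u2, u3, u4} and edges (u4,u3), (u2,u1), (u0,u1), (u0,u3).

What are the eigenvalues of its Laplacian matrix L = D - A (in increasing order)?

Degrees: deg(u0) = 2, deg(u1) = 2, deg(u2) = 1, deg(u3) = 2, deg(u4) = 1.
L = D − A with rows/columns ordered (u0, u1, u2, u3, u4):
  [ 2, -1,  0, -1,  0]
  [-1,  2, -1,  0,  0]
  [ 0, -1,  1,  0,  0]
  [-1,  0,  0,  2, -1]
  [ 0,  0,  0, -1,  1]
Characteristic polynomial: det(λI − L) = λ(λ² − 3λ + 1)(λ² − 5λ + 5).
Roots: λ = 0; (λ² − 3λ + 1) = 0 ⇒ λ = (3 ± √5)/2 ≈ 0.382, 2.618; (λ² − 5λ + 5) = 0 ⇒ λ = (5 ± √5)/2 ≈ 1.382, 3.618.
(Check: the roots sum (with multiplicity) to 8, matching trace L = Σdeg = 2·4 = 8.)
Laplacian eigenvalues (increasing order): [0.0, 0.382, 1.382, 2.618, 3.618]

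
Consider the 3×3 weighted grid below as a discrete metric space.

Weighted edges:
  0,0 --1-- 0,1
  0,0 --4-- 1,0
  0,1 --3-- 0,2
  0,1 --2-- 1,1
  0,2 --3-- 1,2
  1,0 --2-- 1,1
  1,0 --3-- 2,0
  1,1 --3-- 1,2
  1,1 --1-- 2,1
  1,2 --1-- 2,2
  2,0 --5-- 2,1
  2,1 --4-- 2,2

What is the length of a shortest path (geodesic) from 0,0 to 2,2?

Shortest path: 0,0 → 0,1 → 1,1 → 1,2 → 2,2, total weight = 7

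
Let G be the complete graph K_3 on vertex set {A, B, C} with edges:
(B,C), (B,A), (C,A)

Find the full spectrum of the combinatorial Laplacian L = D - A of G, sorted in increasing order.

For the complete graph K_n, L = nI − J (J = all-ones matrix). J has eigenvalues n (once, eigenvector 𝟙) and 0 (multiplicity n−1), so L has eigenvalues 0 (once) and n (multiplicity n−1). Here n = 3: eigenvalue 0 once and 3 with multiplicity 2.
Laplacian eigenvalues (increasing order): [0.0, 3.0, 3.0]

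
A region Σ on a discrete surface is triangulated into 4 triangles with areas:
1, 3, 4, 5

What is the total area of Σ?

1 + 3 + 4 + 5 = 13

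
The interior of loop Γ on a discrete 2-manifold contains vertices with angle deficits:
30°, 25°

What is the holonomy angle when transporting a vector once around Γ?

Holonomy = total enclosed curvature = 30° + 25° = 55°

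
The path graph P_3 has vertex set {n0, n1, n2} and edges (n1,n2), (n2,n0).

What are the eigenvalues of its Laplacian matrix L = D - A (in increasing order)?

The path graph P_n has Laplacian eigenvalues λ_k = 2 − 2cos(kπ/n), k = 0, 1, …, n−1. Here n = 3:
k=0: 2 − 2cos(0) = 0.0; k=1: 2 − 2cos(π/3) = 1.0; k=2: 2 − 2cos(2π/3) = 3.0.
Laplacian eigenvalues (increasing order): [0.0, 1.0, 3.0]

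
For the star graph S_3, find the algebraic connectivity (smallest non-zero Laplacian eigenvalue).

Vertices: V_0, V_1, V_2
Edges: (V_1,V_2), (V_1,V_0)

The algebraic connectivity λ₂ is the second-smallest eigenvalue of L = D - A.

The star S_3 is the complete bipartite graph K_{1,2} (one hub of degree 2, 2 leaves of degree 1). The Laplacian spectrum of K_{p,q} is 0, p (multiplicity q−1), q (multiplicity p−1), p+q. With p = 1, q = 2: 0 once, 1 with multiplicity 1, and 3 once. (Check: trace L = sum of degrees = 4 = 1·1 + 3.)
Laplacian eigenvalues: [0.0, 1.0, 3.0]. Algebraic connectivity (smallest non-zero eigenvalue) = 1.0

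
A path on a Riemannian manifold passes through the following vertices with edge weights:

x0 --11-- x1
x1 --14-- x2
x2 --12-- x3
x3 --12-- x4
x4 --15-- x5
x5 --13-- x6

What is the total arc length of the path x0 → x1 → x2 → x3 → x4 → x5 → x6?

Arc length = 11 + 14 + 12 + 12 + 15 + 13 = 77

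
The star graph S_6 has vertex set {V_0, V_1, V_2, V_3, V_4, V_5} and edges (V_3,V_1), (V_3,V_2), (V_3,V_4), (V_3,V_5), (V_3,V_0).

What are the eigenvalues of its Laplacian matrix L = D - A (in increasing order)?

The star S_6 is the complete bipartite graph K_{1,5} (one hub of degree 5, 5 leaves of degree 1). The Laplacian spectrum of K_{p,q} is 0, p (multiplicity q−1), q (multiplicity p−1), p+q. With p = 1, q = 5: 0 once, 1 with multiplicity 4, and 6 once. (Check: trace L = sum of degrees = 10 = 4·1 + 6.)
Laplacian eigenvalues (increasing order): [0.0, 1.0, 1.0, 1.0, 1.0, 6.0]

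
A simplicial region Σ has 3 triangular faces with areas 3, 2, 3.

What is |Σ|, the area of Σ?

3 + 2 + 3 = 8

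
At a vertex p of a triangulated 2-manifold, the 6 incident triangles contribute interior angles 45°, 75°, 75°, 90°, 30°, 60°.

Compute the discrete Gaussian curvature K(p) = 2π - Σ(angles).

Sum of angles = 375°. K = 360° - 375° = -15° = -π/12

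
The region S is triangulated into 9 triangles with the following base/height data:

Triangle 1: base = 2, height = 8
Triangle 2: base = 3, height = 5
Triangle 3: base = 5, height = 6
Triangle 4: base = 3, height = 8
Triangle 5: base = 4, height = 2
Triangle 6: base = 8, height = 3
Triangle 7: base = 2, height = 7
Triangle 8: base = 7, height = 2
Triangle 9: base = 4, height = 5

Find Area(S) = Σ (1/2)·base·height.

(1/2)×2×8 + (1/2)×3×5 + (1/2)×5×6 + (1/2)×3×8 + (1/2)×4×2 + (1/2)×8×3 + (1/2)×2×7 + (1/2)×7×2 + (1/2)×4×5 = 82.5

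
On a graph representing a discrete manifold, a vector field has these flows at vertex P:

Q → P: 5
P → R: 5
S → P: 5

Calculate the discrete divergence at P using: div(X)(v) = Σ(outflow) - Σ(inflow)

Divergence = sum of outgoing flows = (-5) + 5 + (-5) = -5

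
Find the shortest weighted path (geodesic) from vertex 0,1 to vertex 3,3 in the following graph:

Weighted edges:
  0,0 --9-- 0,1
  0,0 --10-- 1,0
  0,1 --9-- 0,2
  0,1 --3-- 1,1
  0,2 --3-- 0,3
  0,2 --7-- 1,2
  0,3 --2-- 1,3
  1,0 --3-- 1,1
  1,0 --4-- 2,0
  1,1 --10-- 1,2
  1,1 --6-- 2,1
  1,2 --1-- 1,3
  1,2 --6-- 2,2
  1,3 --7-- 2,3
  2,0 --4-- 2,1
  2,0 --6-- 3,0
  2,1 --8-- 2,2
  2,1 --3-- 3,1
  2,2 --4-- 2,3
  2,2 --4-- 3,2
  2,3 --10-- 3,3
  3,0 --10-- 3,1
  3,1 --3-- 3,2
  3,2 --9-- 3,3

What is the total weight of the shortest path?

Shortest path: 0,1 → 1,1 → 2,1 → 3,1 → 3,2 → 3,3, total weight = 24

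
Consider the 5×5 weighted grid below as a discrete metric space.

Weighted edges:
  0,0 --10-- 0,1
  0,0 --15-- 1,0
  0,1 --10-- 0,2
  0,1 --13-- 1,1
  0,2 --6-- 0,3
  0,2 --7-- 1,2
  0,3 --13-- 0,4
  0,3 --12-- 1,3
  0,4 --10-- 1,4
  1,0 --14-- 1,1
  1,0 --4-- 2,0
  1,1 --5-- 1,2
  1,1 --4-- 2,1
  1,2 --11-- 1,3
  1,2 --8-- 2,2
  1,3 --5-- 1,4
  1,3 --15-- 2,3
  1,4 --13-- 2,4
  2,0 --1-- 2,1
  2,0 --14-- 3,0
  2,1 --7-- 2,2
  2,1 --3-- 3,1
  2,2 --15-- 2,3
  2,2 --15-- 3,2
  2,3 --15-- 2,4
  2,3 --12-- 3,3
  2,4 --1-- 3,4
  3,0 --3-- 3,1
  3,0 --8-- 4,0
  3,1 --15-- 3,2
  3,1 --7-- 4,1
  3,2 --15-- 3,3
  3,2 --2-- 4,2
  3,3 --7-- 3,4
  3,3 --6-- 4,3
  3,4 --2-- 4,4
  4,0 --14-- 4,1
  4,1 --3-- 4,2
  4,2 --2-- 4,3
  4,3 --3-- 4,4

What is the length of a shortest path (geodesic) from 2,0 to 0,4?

Shortest path: 2,0 → 2,1 → 1,1 → 1,2 → 0,2 → 0,3 → 0,4, total weight = 36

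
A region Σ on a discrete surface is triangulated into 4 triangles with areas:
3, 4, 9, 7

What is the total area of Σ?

3 + 4 + 9 + 7 = 23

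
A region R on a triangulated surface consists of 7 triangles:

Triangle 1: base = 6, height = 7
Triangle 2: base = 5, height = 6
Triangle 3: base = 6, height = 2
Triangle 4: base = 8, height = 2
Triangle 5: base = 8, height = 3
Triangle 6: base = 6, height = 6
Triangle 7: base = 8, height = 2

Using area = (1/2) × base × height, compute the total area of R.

(1/2)×6×7 + (1/2)×5×6 + (1/2)×6×2 + (1/2)×8×2 + (1/2)×8×3 + (1/2)×6×6 + (1/2)×8×2 = 88.0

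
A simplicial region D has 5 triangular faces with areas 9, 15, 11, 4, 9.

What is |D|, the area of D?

9 + 15 + 11 + 4 + 9 = 48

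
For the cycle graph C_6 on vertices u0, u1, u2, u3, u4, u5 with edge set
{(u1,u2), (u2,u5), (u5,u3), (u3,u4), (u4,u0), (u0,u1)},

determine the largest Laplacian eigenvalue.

The cycle graph C_n has Laplacian eigenvalues λ_k = 2 − 2cos(2πk/n), k = 0, 1, …, n−1. Here n = 6:
k=0: 2 − 2cos(0) = 0.0; k=1: 2 − 2cos(π/3) = 1.0; k=2: 2 − 2cos(2π/3) = 3.0; k=3: 2 − 2cos(π) = 4.0; k=4: 2 − 2cos(4π/3) = 3.0; k=5: 2 − 2cos(5π/3) = 1.0.
Laplacian eigenvalues: [0.0, 1.0, 1.0, 3.0, 3.0, 4.0]. Largest eigenvalue (spectral radius) = 4.0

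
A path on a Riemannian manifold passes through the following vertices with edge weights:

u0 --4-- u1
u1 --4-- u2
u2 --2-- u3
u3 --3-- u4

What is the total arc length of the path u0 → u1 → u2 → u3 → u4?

Arc length = 4 + 4 + 2 + 3 = 13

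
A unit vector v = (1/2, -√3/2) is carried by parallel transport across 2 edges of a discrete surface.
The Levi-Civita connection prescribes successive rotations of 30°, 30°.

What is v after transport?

Total rotation: 30° + 30° = 60°. Final vector: (1, 0)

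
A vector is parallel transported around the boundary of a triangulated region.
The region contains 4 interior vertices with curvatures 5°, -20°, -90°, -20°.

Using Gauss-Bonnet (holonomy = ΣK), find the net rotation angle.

Holonomy = total enclosed curvature = 5° + (-20°) + (-90°) + (-20°) = -125°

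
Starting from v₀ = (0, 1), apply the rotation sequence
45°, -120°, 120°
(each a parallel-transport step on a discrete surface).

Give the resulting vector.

Total rotation: 45° + (-120°) + 120° = 45°. Final vector: (-0.7071, 0.7071)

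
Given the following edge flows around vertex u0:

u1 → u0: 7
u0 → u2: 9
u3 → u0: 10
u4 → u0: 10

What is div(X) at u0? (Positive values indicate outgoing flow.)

Divergence = sum of outgoing flows = (-7) + 9 + (-10) + (-10) = -18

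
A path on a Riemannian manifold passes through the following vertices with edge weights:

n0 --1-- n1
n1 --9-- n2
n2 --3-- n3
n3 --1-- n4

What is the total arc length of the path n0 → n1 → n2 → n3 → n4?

Arc length = 1 + 9 + 3 + 1 = 14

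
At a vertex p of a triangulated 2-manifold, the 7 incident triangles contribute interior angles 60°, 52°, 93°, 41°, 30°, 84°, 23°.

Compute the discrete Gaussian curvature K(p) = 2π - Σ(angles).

Sum of angles = 383°. K = 360° - 383° = -23° = -23π/180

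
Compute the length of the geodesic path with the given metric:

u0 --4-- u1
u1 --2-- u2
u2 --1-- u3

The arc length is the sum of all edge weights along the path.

Arc length = 4 + 2 + 1 = 7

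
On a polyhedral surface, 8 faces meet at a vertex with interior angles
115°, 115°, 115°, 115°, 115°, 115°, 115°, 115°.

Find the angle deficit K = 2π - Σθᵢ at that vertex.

Sum of angles = 920°. K = 360° - 920° = -560°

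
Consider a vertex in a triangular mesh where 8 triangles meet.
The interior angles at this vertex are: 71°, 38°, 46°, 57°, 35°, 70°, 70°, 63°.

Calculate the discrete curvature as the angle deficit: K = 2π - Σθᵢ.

Sum of angles = 450°. K = 360° - 450° = -90° = -π/2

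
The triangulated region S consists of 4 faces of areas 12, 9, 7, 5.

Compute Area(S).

12 + 9 + 7 + 5 = 33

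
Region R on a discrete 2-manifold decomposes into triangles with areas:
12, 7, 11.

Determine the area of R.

12 + 7 + 11 = 30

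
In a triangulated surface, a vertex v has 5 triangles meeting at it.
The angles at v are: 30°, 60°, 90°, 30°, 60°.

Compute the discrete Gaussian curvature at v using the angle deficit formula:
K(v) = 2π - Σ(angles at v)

Sum of angles = 270°. K = 360° - 270° = 90°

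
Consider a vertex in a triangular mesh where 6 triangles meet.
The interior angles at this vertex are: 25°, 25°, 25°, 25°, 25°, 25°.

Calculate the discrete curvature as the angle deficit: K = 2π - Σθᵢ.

Sum of angles = 150°. K = 360° - 150° = 210°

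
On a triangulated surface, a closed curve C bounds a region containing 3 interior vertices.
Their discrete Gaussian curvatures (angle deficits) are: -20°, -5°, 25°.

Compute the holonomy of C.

Holonomy = total enclosed curvature = (-20°) + (-5°) + 25° = 0°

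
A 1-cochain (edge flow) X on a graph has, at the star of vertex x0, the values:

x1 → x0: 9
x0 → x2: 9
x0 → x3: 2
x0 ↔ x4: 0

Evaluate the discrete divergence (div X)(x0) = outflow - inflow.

Divergence = sum of outgoing flows = (-9) + 9 + 2 + 0 = 2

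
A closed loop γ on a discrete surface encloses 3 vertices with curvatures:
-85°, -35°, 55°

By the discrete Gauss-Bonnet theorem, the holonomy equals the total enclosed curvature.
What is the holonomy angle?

Holonomy = total enclosed curvature = (-85°) + (-35°) + 55° = -65°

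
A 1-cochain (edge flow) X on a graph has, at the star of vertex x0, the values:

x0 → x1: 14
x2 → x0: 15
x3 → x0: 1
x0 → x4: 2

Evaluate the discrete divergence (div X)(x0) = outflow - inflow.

Divergence = sum of outgoing flows = 14 + (-15) + (-1) + 2 = 0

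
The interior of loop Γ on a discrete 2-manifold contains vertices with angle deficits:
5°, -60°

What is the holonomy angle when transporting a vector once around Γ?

Holonomy = total enclosed curvature = 5° + (-60°) = -55°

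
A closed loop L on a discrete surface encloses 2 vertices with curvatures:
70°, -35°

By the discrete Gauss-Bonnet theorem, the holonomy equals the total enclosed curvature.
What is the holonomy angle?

Holonomy = total enclosed curvature = 70° + (-35°) = 35°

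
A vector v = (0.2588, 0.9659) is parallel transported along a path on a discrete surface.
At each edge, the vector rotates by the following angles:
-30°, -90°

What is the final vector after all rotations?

Total rotation: (-30°) + (-90°) = -120°. Final vector: (0.7071, -0.7071)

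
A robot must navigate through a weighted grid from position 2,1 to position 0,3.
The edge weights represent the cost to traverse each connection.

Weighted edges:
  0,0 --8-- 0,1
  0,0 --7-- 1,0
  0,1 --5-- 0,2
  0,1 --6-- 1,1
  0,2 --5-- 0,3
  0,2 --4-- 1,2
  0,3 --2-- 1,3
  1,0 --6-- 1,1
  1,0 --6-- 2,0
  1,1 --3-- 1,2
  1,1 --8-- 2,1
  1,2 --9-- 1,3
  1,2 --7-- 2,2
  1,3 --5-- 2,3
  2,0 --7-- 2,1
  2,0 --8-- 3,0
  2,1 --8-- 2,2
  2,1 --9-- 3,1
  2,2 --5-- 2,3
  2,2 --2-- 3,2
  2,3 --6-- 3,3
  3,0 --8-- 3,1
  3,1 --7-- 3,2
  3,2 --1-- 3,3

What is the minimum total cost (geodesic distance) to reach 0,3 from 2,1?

Shortest path: 2,1 → 1,1 → 1,2 → 0,2 → 0,3, total weight = 20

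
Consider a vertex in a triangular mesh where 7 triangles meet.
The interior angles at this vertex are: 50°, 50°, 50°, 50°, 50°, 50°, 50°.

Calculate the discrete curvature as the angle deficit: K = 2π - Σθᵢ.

Sum of angles = 350°. K = 360° - 350° = 10° = π/18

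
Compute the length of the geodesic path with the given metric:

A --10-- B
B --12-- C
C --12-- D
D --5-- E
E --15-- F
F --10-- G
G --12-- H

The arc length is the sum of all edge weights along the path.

Arc length = 10 + 12 + 12 + 5 + 15 + 10 + 12 = 76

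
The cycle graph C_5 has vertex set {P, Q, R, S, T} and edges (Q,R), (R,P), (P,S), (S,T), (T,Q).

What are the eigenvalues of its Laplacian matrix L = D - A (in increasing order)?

The cycle graph C_n has Laplacian eigenvalues λ_k = 2 − 2cos(2πk/n), k = 0, 1, …, n−1. Here n = 5:
k=0: 2 − 2cos(0) = 0.0; k=1: 2 − 2cos(2π/5) = 1.382; k=2: 2 − 2cos(4π/5) = 3.618; k=3: 2 − 2cos(6π/5) = 3.618; k=4: 2 − 2cos(8π/5) = 1.382.
Laplacian eigenvalues (increasing order): [0.0, 1.382, 1.382, 3.618, 3.618]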